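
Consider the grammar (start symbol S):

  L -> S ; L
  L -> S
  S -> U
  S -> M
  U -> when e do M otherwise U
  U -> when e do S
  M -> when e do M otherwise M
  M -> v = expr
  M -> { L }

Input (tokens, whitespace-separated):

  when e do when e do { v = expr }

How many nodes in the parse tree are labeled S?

4

[S [U when e do [S [U when e do [S [M { [L [S [M v = expr]]] }]]]]]]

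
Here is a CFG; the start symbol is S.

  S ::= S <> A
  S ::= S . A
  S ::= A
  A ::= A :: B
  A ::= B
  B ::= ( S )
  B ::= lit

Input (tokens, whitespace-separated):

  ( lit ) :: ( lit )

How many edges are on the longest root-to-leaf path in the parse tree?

[S [A [A [B ( [S [A [B lit]]] )]] :: [B ( [S [A [B lit]]] )]]]

7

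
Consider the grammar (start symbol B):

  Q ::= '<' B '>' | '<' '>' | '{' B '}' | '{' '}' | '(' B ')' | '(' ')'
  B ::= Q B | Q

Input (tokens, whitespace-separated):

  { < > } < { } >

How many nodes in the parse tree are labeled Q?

[B [Q { [B [Q < >]] }] [B [Q < [B [Q { }]] >]]]

4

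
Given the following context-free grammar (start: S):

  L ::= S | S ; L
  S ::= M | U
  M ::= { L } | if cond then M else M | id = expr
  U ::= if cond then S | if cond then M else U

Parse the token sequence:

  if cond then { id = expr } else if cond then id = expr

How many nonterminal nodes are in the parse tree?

9

[S [U if cond then [M { [L [S [M id = expr]]] }] else [U if cond then [S [M id = expr]]]]]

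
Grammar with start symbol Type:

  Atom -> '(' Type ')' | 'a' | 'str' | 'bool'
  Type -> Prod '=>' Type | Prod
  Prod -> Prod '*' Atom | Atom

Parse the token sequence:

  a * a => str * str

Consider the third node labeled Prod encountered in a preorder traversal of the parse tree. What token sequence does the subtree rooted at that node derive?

str * str

[Type [Prod [Prod [Atom a]] * [Atom a]] => [Type [Prod [Prod [Atom str]] * [Atom str]]]]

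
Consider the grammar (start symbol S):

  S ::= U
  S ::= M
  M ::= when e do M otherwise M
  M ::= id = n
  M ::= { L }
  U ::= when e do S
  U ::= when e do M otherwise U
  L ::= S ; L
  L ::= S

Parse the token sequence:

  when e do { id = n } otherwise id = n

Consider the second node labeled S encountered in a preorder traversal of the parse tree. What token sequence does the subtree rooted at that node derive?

[S [M when e do [M { [L [S [M id = n]]] }] otherwise [M id = n]]]

id = n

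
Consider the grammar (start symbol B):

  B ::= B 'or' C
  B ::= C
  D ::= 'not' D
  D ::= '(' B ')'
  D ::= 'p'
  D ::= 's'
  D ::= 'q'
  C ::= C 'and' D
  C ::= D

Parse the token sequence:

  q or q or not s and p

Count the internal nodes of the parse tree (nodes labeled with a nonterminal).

[B [B [B [C [D q]]] or [C [D q]]] or [C [C [D not [D s]]] and [D p]]]

12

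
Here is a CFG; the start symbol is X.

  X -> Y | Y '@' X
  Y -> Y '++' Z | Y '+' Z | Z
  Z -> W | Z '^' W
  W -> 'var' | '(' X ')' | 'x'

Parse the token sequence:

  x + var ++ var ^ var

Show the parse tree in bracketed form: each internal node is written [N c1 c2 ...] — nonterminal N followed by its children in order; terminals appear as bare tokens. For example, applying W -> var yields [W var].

[X [Y [Y [Y [Z [W x]]] + [Z [W var]]] ++ [Z [Z [W var]] ^ [W var]]]]

X
Y
Y ++ Z
Y + Z ++ Z
Z + Z ++ Z
W + Z ++ Z
x + Z ++ Z
x + W ++ Z
x + var ++ Z
x + var ++ Z ^ W
x + var ++ W ^ W
x + var ++ var ^ W
x + var ++ var ^ var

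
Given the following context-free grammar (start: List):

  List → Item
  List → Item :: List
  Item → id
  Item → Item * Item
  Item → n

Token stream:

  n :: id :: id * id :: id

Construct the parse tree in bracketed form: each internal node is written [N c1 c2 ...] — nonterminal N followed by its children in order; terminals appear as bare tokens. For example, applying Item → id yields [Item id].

List
Item :: List
n :: List
n :: Item :: List
n :: id :: List
n :: id :: Item :: List
n :: id :: Item * Item :: List
n :: id :: id * Item :: List
n :: id :: id * id :: List
n :: id :: id * id :: Item
n :: id :: id * id :: id

[List [Item n] :: [List [Item id] :: [List [Item [Item id] * [Item id]] :: [List [Item id]]]]]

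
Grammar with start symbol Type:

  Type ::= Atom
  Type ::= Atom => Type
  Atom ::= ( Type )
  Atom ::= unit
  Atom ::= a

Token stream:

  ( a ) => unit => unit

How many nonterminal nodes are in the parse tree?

[Type [Atom ( [Type [Atom a]] )] => [Type [Atom unit] => [Type [Atom unit]]]]

8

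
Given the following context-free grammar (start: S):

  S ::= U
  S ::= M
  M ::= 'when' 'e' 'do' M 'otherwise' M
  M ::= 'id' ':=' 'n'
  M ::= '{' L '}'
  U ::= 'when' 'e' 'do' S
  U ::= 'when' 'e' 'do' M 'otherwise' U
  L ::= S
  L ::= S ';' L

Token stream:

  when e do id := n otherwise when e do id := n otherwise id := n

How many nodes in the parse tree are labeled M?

[S [M when e do [M id := n] otherwise [M when e do [M id := n] otherwise [M id := n]]]]

5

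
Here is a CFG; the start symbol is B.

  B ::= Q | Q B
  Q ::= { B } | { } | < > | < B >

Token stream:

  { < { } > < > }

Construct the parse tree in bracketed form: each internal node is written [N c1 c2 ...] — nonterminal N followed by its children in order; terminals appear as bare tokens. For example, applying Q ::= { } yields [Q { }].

B
Q
{ B }
{ Q B }
{ < B > B }
{ < Q > B }
{ < { } > B }
{ < { } > Q }
{ < { } > < > }

[B [Q { [B [Q < [B [Q { }]] >] [B [Q < >]]] }]]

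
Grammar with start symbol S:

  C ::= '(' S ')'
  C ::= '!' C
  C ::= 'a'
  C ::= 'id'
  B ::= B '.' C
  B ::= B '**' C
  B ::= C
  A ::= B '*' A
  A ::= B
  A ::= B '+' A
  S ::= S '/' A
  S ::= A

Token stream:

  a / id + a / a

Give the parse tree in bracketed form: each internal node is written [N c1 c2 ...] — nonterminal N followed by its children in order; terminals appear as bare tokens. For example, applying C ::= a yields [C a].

[S [S [S [A [B [C a]]]] / [A [B [C id]] + [A [B [C a]]]]] / [A [B [C a]]]]

S
S / A
S / A / A
A / A / A
B / A / A
C / A / A
a / A / A
a / B + A / A
a / C + A / A
a / id + A / A
a / id + B / A
a / id + C / A
a / id + a / A
a / id + a / B
a / id + a / C
a / id + a / a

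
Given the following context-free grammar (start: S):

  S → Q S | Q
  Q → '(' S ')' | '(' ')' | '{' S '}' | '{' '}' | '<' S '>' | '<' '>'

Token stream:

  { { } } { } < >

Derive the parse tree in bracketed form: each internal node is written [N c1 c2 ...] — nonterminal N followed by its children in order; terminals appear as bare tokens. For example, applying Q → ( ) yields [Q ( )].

S
Q S
{ S } S
{ Q } S
{ { } } S
{ { } } Q S
{ { } } { } S
{ { } } { } Q
{ { } } { } < >

[S [Q { [S [Q { }]] }] [S [Q { }] [S [Q < >]]]]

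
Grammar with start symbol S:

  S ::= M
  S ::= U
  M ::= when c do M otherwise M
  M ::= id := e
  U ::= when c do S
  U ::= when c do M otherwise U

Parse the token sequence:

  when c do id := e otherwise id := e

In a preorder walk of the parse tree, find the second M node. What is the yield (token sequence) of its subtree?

id := e

[S [M when c do [M id := e] otherwise [M id := e]]]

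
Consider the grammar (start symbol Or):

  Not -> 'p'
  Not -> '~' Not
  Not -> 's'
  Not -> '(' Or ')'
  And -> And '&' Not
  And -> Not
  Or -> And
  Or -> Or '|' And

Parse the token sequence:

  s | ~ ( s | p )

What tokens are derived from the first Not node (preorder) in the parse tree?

s

[Or [Or [And [Not s]]] | [And [Not ~ [Not ( [Or [Or [And [Not s]]] | [And [Not p]]] )]]]]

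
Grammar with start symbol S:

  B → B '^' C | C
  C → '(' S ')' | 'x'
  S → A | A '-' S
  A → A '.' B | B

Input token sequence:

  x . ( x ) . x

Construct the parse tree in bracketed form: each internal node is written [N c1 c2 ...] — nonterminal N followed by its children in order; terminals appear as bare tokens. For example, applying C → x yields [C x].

[S [A [A [A [B [C x]]] . [B [C ( [S [A [B [C x]]]] )]]] . [B [C x]]]]

S
A
A . B
A . B . B
B . B . B
C . B . B
x . B . B
x . C . B
x . ( S ) . B
x . ( A ) . B
x . ( B ) . B
x . ( C ) . B
x . ( x ) . B
x . ( x ) . C
x . ( x ) . x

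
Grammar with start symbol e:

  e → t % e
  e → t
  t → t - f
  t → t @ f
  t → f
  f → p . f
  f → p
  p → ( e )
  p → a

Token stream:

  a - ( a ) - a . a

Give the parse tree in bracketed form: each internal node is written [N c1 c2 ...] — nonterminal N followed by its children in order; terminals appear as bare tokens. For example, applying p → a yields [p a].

[e [t [t [t [f [p a]]] - [f [p ( [e [t [f [p a]]]] )]]] - [f [p a] . [f [p a]]]]]

e
t
t - f
t - f - f
f - f - f
p - f - f
a - f - f
a - p - f
a - ( e ) - f
a - ( t ) - f
a - ( f ) - f
a - ( p ) - f
a - ( a ) - f
a - ( a ) - p . f
a - ( a ) - a . f
a - ( a ) - a . p
a - ( a ) - a . a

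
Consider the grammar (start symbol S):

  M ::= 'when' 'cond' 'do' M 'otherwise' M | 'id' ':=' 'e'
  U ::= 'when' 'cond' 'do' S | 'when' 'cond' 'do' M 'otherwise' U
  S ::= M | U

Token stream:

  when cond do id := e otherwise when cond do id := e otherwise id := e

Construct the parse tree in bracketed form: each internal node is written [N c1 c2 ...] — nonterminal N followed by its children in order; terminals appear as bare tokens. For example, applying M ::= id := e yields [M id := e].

S
M
when cond do M otherwise M
when cond do id := e otherwise M
when cond do id := e otherwise when cond do M otherwise M
when cond do id := e otherwise when cond do id := e otherwise M
when cond do id := e otherwise when cond do id := e otherwise id := e

[S [M when cond do [M id := e] otherwise [M when cond do [M id := e] otherwise [M id := e]]]]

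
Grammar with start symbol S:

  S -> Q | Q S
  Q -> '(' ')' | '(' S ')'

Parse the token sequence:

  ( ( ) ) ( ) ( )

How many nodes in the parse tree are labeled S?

4

[S [Q ( [S [Q ( )]] )] [S [Q ( )] [S [Q ( )]]]]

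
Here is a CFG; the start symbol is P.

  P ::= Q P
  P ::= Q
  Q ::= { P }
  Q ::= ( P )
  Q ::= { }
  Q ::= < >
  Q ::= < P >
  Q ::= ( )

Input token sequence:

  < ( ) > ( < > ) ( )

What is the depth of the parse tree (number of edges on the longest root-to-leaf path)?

5

[P [Q < [P [Q ( )]] >] [P [Q ( [P [Q < >]] )] [P [Q ( )]]]]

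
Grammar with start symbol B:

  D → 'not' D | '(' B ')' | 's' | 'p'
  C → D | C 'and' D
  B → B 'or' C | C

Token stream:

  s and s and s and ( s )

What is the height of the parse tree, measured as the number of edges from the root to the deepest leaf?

6

[B [C [C [C [C [D s]] and [D s]] and [D s]] and [D ( [B [C [D s]]] )]]]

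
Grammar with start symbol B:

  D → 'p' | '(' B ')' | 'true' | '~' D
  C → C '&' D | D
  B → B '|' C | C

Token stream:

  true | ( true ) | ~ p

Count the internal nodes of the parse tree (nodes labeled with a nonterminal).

13

[B [B [B [C [D true]]] | [C [D ( [B [C [D true]]] )]]] | [C [D ~ [D p]]]]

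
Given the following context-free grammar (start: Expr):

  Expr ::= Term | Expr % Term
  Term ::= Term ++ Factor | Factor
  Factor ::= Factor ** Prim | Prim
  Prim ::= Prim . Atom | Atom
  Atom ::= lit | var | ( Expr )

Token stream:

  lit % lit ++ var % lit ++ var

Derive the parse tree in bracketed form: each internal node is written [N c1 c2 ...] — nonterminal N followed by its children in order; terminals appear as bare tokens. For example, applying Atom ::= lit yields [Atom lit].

Expr
Expr % Term
Expr % Term % Term
Term % Term % Term
Factor % Term % Term
Prim % Term % Term
Atom % Term % Term
lit % Term % Term
lit % Term ++ Factor % Term
lit % Factor ++ Factor % Term
lit % Prim ++ Factor % Term
lit % Atom ++ Factor % Term
lit % lit ++ Factor % Term
lit % lit ++ Prim % Term
lit % lit ++ Atom % Term
lit % lit ++ var % Term
lit % lit ++ var % Term ++ Factor
lit % lit ++ var % Factor ++ Factor
lit % lit ++ var % Prim ++ Factor
lit % lit ++ var % Atom ++ Factor
lit % lit ++ var % lit ++ Factor
lit % lit ++ var % lit ++ Prim
lit % lit ++ var % lit ++ Atom
lit % lit ++ var % lit ++ var

[Expr [Expr [Expr [Term [Factor [Prim [Atom lit]]]]] % [Term [Term [Factor [Prim [Atom lit]]]] ++ [Factor [Prim [Atom var]]]]] % [Term [Term [Factor [Prim [Atom lit]]]] ++ [Factor [Prim [Atom var]]]]]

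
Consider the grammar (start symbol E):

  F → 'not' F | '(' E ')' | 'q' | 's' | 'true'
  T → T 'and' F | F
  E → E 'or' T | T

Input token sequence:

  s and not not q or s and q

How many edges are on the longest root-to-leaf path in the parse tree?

[E [E [T [T [F s]] and [F not [F not [F q]]]]] or [T [T [F s]] and [F q]]]

6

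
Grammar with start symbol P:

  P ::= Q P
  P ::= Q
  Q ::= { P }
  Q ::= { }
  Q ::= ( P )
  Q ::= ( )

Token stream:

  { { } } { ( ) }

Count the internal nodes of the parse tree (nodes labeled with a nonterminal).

[P [Q { [P [Q { }]] }] [P [Q { [P [Q ( )]] }]]]

8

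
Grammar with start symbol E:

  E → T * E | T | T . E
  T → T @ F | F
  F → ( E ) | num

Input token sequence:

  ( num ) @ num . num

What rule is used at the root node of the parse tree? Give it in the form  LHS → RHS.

E → T . E

[E [T [T [F ( [E [T [F num]]] )]] @ [F num]] . [E [T [F num]]]]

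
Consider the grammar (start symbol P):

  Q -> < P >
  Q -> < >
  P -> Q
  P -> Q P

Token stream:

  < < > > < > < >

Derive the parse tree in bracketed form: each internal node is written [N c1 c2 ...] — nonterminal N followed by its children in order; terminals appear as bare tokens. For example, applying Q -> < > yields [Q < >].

P
Q P
< P > P
< Q > P
< < > > P
< < > > Q P
< < > > < > P
< < > > < > Q
< < > > < > < >

[P [Q < [P [Q < >]] >] [P [Q < >] [P [Q < >]]]]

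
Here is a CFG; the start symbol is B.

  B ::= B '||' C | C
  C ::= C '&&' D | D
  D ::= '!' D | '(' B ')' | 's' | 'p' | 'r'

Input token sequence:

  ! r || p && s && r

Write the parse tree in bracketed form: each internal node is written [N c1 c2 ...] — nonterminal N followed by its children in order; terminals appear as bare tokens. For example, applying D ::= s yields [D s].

[B [B [C [D ! [D r]]]] || [C [C [C [D p]] && [D s]] && [D r]]]

B
B || C
C || C
D || C
! D || C
! r || C
! r || C && D
! r || C && D && D
! r || D && D && D
! r || p && D && D
! r || p && s && D
! r || p && s && r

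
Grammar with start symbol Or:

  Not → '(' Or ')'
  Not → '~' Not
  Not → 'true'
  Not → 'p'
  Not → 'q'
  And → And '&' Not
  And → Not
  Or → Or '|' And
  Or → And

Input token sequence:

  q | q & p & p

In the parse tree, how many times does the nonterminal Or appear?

2

[Or [Or [And [Not q]]] | [And [And [And [Not q]] & [Not p]] & [Not p]]]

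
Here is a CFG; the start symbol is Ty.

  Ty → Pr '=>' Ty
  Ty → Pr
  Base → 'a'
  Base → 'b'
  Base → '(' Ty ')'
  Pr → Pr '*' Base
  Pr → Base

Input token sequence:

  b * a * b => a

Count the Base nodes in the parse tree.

[Ty [Pr [Pr [Pr [Base b]] * [Base a]] * [Base b]] => [Ty [Pr [Base a]]]]

4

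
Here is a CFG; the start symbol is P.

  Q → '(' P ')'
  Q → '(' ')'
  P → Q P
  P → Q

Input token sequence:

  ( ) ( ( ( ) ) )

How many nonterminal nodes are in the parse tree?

[P [Q ( )] [P [Q ( [P [Q ( [P [Q ( )]] )]] )]]]

8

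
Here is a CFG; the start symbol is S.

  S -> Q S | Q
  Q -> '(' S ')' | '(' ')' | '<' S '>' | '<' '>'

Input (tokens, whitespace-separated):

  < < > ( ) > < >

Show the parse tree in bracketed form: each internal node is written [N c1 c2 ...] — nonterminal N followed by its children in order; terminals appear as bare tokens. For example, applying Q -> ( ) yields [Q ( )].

[S [Q < [S [Q < >] [S [Q ( )]]] >] [S [Q < >]]]

S
Q S
< S > S
< Q S > S
< < > S > S
< < > Q > S
< < > ( ) > S
< < > ( ) > Q
< < > ( ) > < >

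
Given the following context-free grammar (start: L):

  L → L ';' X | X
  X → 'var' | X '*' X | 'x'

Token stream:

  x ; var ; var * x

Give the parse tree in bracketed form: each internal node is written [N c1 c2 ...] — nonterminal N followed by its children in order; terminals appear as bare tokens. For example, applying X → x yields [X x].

L
L ; X
L ; X ; X
X ; X ; X
x ; X ; X
x ; var ; X
x ; var ; X * X
x ; var ; var * X
x ; var ; var * x

[L [L [L [X x]] ; [X var]] ; [X [X var] * [X x]]]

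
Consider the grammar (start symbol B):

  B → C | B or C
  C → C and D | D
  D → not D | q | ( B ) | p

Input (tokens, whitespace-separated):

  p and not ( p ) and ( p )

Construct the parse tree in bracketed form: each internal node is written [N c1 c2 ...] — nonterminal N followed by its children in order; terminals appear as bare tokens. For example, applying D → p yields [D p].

B
C
C and D
C and D and D
D and D and D
p and D and D
p and not D and D
p and not ( B ) and D
p and not ( C ) and D
p and not ( D ) and D
p and not ( p ) and D
p and not ( p ) and ( B )
p and not ( p ) and ( C )
p and not ( p ) and ( D )
p and not ( p ) and ( p )

[B [C [C [C [D p]] and [D not [D ( [B [C [D p]]] )]]] and [D ( [B [C [D p]]] )]]]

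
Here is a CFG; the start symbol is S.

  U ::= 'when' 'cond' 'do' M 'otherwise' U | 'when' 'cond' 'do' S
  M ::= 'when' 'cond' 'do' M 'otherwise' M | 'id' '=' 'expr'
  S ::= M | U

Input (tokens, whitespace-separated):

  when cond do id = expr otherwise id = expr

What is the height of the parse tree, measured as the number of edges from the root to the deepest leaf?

[S [M when cond do [M id = expr] otherwise [M id = expr]]]

3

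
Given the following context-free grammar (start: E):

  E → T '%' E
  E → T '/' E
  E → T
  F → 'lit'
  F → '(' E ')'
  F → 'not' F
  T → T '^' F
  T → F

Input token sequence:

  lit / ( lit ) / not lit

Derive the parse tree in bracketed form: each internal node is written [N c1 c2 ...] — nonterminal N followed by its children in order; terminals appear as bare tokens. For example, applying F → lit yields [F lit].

E
T / E
F / E
lit / E
lit / T / E
lit / F / E
lit / ( E ) / E
lit / ( T ) / E
lit / ( F ) / E
lit / ( lit ) / E
lit / ( lit ) / T
lit / ( lit ) / F
lit / ( lit ) / not F
lit / ( lit ) / not lit

[E [T [F lit]] / [E [T [F ( [E [T [F lit]]] )]] / [E [T [F not [F lit]]]]]]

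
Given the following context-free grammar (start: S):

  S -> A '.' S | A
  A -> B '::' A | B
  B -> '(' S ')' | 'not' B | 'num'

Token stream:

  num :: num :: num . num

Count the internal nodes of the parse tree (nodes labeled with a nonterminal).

10

[S [A [B num] :: [A [B num] :: [A [B num]]]] . [S [A [B num]]]]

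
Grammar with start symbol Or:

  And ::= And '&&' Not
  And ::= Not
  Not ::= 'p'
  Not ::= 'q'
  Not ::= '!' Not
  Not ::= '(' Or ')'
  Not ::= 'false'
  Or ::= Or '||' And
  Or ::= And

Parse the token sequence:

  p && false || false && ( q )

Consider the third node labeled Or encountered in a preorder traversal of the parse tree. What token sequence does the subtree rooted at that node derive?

q

[Or [Or [And [And [Not p]] && [Not false]]] || [And [And [Not false]] && [Not ( [Or [And [Not q]]] )]]]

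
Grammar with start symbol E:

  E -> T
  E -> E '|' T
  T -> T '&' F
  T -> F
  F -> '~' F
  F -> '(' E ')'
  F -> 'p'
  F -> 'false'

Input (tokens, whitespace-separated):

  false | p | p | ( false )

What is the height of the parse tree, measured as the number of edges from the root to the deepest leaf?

[E [E [E [E [T [F false]]] | [T [F p]]] | [T [F p]]] | [T [F ( [E [T [F false]]] )]]]

6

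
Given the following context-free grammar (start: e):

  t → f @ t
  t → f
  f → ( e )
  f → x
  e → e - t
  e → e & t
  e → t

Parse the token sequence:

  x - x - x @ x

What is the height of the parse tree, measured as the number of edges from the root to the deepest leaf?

[e [e [e [t [f x]]] - [t [f x]]] - [t [f x] @ [t [f x]]]]

5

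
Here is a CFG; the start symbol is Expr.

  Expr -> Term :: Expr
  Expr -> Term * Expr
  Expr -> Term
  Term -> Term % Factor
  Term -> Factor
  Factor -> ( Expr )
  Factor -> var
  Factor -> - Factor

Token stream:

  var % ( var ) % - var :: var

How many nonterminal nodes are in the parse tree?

14

[Expr [Term [Term [Term [Factor var]] % [Factor ( [Expr [Term [Factor var]]] )]] % [Factor - [Factor var]]] :: [Expr [Term [Factor var]]]]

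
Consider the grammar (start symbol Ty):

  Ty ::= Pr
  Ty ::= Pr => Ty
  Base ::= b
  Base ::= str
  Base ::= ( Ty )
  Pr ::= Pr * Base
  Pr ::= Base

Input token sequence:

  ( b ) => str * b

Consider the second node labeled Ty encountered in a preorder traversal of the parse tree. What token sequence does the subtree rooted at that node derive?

[Ty [Pr [Base ( [Ty [Pr [Base b]]] )]] => [Ty [Pr [Pr [Base str]] * [Base b]]]]

b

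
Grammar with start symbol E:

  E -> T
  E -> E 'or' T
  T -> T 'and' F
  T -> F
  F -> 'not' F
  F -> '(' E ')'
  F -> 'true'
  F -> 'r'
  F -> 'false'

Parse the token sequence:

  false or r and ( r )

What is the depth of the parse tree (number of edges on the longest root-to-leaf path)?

[E [E [T [F false]]] or [T [T [F r]] and [F ( [E [T [F r]]] )]]]

6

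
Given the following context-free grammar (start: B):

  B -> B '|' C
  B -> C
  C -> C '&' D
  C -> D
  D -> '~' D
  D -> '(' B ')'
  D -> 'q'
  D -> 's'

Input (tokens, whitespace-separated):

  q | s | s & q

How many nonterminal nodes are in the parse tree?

[B [B [B [C [D q]]] | [C [D s]]] | [C [C [D s]] & [D q]]]

11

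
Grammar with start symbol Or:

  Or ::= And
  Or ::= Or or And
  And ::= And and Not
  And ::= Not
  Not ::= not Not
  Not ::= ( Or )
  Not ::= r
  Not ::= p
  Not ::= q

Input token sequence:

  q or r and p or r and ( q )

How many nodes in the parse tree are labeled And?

[Or [Or [Or [And [Not q]]] or [And [And [Not r]] and [Not p]]] or [And [And [Not r]] and [Not ( [Or [And [Not q]]] )]]]

6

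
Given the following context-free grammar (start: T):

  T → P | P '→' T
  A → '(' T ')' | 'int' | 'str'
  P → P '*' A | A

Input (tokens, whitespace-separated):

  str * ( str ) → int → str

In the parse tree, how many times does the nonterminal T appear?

4

[T [P [P [A str]] * [A ( [T [P [A str]]] )]] → [T [P [A int]] → [T [P [A str]]]]]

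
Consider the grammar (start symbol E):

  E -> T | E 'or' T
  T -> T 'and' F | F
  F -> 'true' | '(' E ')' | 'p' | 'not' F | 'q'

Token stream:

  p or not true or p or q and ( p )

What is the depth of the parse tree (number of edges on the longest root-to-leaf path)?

[E [E [E [E [T [F p]]] or [T [F not [F true]]]] or [T [F p]]] or [T [T [F q]] and [F ( [E [T [F p]]] )]]]

6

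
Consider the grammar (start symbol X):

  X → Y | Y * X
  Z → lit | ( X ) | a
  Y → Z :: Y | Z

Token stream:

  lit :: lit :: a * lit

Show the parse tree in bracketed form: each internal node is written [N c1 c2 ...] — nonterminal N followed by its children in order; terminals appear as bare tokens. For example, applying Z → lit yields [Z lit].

[X [Y [Z lit] :: [Y [Z lit] :: [Y [Z a]]]] * [X [Y [Z lit]]]]

X
Y * X
Z :: Y * X
lit :: Y * X
lit :: Z :: Y * X
lit :: lit :: Y * X
lit :: lit :: Z * X
lit :: lit :: a * X
lit :: lit :: a * Y
lit :: lit :: a * Z
lit :: lit :: a * lit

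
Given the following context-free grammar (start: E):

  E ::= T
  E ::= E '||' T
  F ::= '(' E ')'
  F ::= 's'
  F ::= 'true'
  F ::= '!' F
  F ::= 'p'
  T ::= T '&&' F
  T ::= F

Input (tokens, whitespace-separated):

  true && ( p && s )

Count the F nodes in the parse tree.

4

[E [T [T [F true]] && [F ( [E [T [T [F p]] && [F s]]] )]]]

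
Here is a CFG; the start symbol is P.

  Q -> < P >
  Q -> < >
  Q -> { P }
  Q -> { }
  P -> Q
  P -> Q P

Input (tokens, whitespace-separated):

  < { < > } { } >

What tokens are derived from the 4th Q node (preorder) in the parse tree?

[P [Q < [P [Q { [P [Q < >]] }] [P [Q { }]]] >]]

{ }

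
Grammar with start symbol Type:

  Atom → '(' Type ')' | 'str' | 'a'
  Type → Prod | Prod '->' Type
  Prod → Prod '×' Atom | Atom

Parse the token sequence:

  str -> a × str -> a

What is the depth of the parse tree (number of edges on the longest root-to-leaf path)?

[Type [Prod [Atom str]] -> [Type [Prod [Prod [Atom a]] × [Atom str]] -> [Type [Prod [Atom a]]]]]

5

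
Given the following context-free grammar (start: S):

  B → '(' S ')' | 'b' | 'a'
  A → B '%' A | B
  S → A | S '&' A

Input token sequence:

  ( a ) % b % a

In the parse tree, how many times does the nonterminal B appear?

[S [A [B ( [S [A [B a]]] )] % [A [B b] % [A [B a]]]]]

4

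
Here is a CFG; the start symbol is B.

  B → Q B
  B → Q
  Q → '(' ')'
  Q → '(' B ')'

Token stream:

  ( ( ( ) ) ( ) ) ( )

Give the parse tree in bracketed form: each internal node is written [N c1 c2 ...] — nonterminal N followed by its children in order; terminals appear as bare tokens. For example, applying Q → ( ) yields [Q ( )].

[B [Q ( [B [Q ( [B [Q ( )]] )] [B [Q ( )]]] )] [B [Q ( )]]]

B
Q B
( B ) B
( Q B ) B
( ( B ) B ) B
( ( Q ) B ) B
( ( ( ) ) B ) B
( ( ( ) ) Q ) B
( ( ( ) ) ( ) ) B
( ( ( ) ) ( ) ) Q
( ( ( ) ) ( ) ) ( )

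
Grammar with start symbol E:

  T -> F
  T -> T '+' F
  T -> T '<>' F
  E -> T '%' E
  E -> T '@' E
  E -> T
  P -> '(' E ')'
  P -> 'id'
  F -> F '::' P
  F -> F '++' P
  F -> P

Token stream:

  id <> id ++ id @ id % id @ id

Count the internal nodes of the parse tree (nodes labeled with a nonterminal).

21

[E [T [T [F [P id]]] <> [F [F [P id]] ++ [P id]]] @ [E [T [F [P id]]] % [E [T [F [P id]]] @ [E [T [F [P id]]]]]]]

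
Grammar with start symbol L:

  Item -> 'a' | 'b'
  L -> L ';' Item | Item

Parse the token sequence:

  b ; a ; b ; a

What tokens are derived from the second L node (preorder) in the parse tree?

b ; a ; b

[L [L [L [L [Item b]] ; [Item a]] ; [Item b]] ; [Item a]]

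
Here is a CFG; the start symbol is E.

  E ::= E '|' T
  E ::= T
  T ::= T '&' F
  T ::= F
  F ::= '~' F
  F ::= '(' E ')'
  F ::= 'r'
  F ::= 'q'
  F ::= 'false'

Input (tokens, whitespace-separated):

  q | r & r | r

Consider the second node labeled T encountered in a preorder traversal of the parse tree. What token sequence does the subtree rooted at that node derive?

[E [E [E [T [F q]]] | [T [T [F r]] & [F r]]] | [T [F r]]]

r & r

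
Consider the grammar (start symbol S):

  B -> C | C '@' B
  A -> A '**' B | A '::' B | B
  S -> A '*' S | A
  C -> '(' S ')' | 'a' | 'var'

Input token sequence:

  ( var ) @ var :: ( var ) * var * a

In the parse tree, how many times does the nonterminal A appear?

[S [A [A [B [C ( [S [A [B [C var]]]] )] @ [B [C var]]]] :: [B [C ( [S [A [B [C var]]]] )]]] * [S [A [B [C var]]] * [S [A [B [C a]]]]]]

6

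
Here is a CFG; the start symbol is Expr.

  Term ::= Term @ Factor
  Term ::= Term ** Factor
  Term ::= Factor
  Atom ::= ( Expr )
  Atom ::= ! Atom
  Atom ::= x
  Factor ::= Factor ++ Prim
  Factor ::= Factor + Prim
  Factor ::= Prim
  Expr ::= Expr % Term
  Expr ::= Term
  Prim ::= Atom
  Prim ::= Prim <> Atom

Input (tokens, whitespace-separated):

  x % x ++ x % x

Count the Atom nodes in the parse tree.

4

[Expr [Expr [Expr [Term [Factor [Prim [Atom x]]]]] % [Term [Factor [Factor [Prim [Atom x]]] ++ [Prim [Atom x]]]]] % [Term [Factor [Prim [Atom x]]]]]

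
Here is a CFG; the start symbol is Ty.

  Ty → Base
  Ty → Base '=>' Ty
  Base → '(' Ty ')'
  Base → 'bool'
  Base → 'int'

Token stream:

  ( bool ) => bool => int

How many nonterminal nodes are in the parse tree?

[Ty [Base ( [Ty [Base bool]] )] => [Ty [Base bool] => [Ty [Base int]]]]

8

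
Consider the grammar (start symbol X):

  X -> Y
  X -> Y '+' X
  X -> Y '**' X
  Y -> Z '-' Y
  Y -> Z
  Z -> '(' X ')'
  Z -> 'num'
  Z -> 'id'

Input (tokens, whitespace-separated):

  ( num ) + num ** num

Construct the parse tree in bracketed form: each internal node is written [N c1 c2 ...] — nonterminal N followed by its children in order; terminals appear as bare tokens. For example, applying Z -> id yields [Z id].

X
Y + X
Z + X
( X ) + X
( Y ) + X
( Z ) + X
( num ) + X
( num ) + Y ** X
( num ) + Z ** X
( num ) + num ** X
( num ) + num ** Y
( num ) + num ** Z
( num ) + num ** num

[X [Y [Z ( [X [Y [Z num]]] )]] + [X [Y [Z num]] ** [X [Y [Z num]]]]]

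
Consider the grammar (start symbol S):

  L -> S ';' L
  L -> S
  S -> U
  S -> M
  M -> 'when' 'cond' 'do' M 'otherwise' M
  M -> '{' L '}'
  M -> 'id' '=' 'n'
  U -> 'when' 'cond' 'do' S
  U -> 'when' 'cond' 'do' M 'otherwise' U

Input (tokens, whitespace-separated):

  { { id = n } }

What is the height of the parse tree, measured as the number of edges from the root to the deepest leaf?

8

[S [M { [L [S [M { [L [S [M id = n]]] }]]] }]]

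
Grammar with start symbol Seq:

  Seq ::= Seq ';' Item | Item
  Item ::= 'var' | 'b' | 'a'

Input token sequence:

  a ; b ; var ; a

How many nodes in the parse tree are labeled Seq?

4

[Seq [Seq [Seq [Seq [Item a]] ; [Item b]] ; [Item var]] ; [Item a]]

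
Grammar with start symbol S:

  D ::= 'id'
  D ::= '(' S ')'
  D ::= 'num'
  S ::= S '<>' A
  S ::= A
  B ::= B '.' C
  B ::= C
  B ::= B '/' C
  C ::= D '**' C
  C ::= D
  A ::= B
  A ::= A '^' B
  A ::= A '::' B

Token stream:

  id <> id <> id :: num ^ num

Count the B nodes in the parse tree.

[S [S [S [A [B [C [D id]]]]] <> [A [B [C [D id]]]]] <> [A [A [A [B [C [D id]]]] :: [B [C [D num]]]] ^ [B [C [D num]]]]]

5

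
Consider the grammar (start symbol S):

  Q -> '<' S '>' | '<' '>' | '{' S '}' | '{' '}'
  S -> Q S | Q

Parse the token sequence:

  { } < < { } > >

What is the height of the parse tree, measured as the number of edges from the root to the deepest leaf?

7

[S [Q { }] [S [Q < [S [Q < [S [Q { }]] >]] >]]]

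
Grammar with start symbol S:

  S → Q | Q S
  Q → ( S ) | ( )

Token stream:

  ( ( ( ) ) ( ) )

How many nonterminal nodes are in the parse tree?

8

[S [Q ( [S [Q ( [S [Q ( )]] )] [S [Q ( )]]] )]]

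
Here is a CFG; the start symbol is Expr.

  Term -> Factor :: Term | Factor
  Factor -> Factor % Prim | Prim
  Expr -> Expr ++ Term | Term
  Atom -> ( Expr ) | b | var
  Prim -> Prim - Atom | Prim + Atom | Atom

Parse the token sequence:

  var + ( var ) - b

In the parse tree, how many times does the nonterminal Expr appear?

[Expr [Term [Factor [Prim [Prim [Prim [Atom var]] + [Atom ( [Expr [Term [Factor [Prim [Atom var]]]]] )]] - [Atom b]]]]]

2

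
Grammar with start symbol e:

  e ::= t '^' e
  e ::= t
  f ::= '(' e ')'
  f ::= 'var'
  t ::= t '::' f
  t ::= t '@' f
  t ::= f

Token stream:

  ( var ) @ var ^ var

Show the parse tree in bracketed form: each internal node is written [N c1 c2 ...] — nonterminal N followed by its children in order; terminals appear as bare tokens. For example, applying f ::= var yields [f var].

[e [t [t [f ( [e [t [f var]]] )]] @ [f var]] ^ [e [t [f var]]]]

e
t ^ e
t @ f ^ e
f @ f ^ e
( e ) @ f ^ e
( t ) @ f ^ e
( f ) @ f ^ e
( var ) @ f ^ e
( var ) @ var ^ e
( var ) @ var ^ t
( var ) @ var ^ f
( var ) @ var ^ var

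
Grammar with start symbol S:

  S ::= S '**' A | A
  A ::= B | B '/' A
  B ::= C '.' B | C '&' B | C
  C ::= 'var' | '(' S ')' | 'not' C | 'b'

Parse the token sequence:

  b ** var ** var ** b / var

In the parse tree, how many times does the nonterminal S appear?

4

[S [S [S [S [A [B [C b]]]] ** [A [B [C var]]]] ** [A [B [C var]]]] ** [A [B [C b]] / [A [B [C var]]]]]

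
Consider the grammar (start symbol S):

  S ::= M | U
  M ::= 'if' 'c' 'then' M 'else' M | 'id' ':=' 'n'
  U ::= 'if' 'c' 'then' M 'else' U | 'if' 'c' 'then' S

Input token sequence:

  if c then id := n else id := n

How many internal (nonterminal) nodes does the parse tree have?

4

[S [M if c then [M id := n] else [M id := n]]]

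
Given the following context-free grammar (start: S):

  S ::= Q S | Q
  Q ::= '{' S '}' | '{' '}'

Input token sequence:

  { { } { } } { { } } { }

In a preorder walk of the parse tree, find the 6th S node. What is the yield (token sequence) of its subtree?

{ }

[S [Q { [S [Q { }] [S [Q { }]]] }] [S [Q { [S [Q { }]] }] [S [Q { }]]]]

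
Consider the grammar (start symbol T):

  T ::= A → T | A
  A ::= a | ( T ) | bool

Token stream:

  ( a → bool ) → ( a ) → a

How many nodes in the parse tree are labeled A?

[T [A ( [T [A a] → [T [A bool]]] )] → [T [A ( [T [A a]] )] → [T [A a]]]]

6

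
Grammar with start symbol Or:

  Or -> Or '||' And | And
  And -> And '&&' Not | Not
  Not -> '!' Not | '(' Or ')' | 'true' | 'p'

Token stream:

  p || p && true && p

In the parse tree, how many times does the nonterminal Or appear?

[Or [Or [And [Not p]]] || [And [And [And [Not p]] && [Not true]] && [Not p]]]

2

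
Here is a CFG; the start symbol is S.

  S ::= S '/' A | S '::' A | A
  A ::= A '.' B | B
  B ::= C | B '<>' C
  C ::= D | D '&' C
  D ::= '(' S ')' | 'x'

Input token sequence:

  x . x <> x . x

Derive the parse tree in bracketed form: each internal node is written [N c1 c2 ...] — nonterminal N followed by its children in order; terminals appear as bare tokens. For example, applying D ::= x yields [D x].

S
A
A . B
A . B . B
B . B . B
C . B . B
D . B . B
x . B . B
x . B <> C . B
x . C <> C . B
x . D <> C . B
x . x <> C . B
x . x <> D . B
x . x <> x . B
x . x <> x . C
x . x <> x . D
x . x <> x . x

[S [A [A [A [B [C [D x]]]] . [B [B [C [D x]]] <> [C [D x]]]] . [B [C [D x]]]]]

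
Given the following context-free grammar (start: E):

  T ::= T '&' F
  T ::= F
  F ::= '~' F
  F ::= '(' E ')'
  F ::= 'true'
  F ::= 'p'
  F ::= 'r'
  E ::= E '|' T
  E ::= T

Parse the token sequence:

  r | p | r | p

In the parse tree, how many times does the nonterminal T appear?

4

[E [E [E [E [T [F r]]] | [T [F p]]] | [T [F r]]] | [T [F p]]]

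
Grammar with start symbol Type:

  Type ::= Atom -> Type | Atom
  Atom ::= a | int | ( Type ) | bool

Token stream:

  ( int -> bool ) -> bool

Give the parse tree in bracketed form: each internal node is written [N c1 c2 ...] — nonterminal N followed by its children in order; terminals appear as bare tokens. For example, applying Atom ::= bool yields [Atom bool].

[Type [Atom ( [Type [Atom int] -> [Type [Atom bool]]] )] -> [Type [Atom bool]]]

Type
Atom -> Type
( Type ) -> Type
( Atom -> Type ) -> Type
( int -> Type ) -> Type
( int -> Atom ) -> Type
( int -> bool ) -> Type
( int -> bool ) -> Atom
( int -> bool ) -> bool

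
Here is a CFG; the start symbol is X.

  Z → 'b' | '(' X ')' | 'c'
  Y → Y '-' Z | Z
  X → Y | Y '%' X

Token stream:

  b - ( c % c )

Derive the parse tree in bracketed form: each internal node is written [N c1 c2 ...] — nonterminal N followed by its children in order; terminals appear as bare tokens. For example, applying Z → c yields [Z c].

X
Y
Y - Z
Z - Z
b - Z
b - ( X )
b - ( Y % X )
b - ( Z % X )
b - ( c % X )
b - ( c % Y )
b - ( c % Z )
b - ( c % c )

[X [Y [Y [Z b]] - [Z ( [X [Y [Z c]] % [X [Y [Z c]]]] )]]]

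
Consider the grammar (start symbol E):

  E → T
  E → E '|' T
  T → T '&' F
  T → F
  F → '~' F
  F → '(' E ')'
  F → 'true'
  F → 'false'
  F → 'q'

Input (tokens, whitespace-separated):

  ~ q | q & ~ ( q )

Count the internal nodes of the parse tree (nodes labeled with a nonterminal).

[E [E [T [F ~ [F q]]]] | [T [T [F q]] & [F ~ [F ( [E [T [F q]]] )]]]]

13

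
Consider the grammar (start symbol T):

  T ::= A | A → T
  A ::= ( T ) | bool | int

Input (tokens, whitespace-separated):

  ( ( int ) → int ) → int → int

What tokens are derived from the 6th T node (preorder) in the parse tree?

[T [A ( [T [A ( [T [A int]] )] → [T [A int]]] )] → [T [A int] → [T [A int]]]]

int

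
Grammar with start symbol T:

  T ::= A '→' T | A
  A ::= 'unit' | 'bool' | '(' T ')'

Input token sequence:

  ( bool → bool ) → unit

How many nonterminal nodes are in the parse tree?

[T [A ( [T [A bool] → [T [A bool]]] )] → [T [A unit]]]

8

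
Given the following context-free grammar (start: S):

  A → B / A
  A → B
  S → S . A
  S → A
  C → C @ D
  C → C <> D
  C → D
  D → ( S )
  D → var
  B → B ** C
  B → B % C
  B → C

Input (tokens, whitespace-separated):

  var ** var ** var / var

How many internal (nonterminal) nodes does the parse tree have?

15

[S [A [B [B [B [C [D var]]] ** [C [D var]]] ** [C [D var]]] / [A [B [C [D var]]]]]]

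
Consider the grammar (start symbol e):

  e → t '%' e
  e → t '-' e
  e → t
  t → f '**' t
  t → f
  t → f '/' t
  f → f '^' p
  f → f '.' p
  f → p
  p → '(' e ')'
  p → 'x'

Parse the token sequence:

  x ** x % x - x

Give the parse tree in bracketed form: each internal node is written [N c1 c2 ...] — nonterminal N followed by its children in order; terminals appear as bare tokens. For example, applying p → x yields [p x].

e
t % e
f ** t % e
p ** t % e
x ** t % e
x ** f % e
x ** p % e
x ** x % e
x ** x % t - e
x ** x % f - e
x ** x % p - e
x ** x % x - e
x ** x % x - t
x ** x % x - f
x ** x % x - p
x ** x % x - x

[e [t [f [p x]] ** [t [f [p x]]]] % [e [t [f [p x]]] - [e [t [f [p x]]]]]]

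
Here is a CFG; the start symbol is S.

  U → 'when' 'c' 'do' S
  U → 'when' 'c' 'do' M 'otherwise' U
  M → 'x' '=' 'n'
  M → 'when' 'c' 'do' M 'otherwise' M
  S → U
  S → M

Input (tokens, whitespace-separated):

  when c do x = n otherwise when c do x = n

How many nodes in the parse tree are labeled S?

[S [U when c do [M x = n] otherwise [U when c do [S [M x = n]]]]]

2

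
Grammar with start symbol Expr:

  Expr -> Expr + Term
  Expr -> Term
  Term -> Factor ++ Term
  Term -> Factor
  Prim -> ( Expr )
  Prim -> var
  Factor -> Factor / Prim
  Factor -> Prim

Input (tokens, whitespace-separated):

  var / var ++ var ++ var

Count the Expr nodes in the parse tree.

[Expr [Term [Factor [Factor [Prim var]] / [Prim var]] ++ [Term [Factor [Prim var]] ++ [Term [Factor [Prim var]]]]]]

1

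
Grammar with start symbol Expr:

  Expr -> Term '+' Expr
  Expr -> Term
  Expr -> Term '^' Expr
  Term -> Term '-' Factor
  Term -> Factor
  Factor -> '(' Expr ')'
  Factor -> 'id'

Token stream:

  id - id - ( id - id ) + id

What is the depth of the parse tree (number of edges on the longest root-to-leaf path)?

[Expr [Term [Term [Term [Factor id]] - [Factor id]] - [Factor ( [Expr [Term [Term [Factor id]] - [Factor id]]] )]] + [Expr [Term [Factor id]]]]

7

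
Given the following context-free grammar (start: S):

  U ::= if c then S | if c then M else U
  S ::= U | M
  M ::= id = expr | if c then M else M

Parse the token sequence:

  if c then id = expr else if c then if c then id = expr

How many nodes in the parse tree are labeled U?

3

[S [U if c then [M id = expr] else [U if c then [S [U if c then [S [M id = expr]]]]]]]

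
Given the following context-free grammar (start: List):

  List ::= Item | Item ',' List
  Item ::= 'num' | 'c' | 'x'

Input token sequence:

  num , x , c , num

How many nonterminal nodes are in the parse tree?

8

[List [Item num] , [List [Item x] , [List [Item c] , [List [Item num]]]]]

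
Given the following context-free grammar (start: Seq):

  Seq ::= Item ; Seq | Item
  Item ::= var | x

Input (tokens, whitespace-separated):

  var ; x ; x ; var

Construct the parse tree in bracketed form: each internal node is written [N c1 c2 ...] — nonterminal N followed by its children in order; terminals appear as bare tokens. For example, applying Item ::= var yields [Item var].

Seq
Item ; Seq
var ; Seq
var ; Item ; Seq
var ; x ; Seq
var ; x ; Item ; Seq
var ; x ; x ; Seq
var ; x ; x ; Item
var ; x ; x ; var

[Seq [Item var] ; [Seq [Item x] ; [Seq [Item x] ; [Seq [Item var]]]]]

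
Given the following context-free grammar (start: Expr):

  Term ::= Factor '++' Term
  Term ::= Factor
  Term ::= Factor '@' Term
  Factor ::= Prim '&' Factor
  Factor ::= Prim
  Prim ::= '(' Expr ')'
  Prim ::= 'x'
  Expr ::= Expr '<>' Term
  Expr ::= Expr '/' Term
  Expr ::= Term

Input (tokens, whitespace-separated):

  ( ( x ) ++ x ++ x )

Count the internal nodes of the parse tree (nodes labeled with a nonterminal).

[Expr [Term [Factor [Prim ( [Expr [Term [Factor [Prim ( [Expr [Term [Factor [Prim x]]]] )]] ++ [Term [Factor [Prim x]] ++ [Term [Factor [Prim x]]]]]] )]]]]

18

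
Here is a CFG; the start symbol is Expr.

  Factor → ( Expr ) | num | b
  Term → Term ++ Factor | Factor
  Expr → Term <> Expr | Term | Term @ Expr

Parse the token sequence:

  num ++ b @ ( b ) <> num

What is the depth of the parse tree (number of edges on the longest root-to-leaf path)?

7

[Expr [Term [Term [Factor num]] ++ [Factor b]] @ [Expr [Term [Factor ( [Expr [Term [Factor b]]] )]] <> [Expr [Term [Factor num]]]]]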